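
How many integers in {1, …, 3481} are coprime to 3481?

Factor: 3481 = 59^2.
φ(3481) = 59^1·(59−1) = 3422.

3422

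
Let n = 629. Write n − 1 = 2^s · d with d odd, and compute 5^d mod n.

629 − 1 = 628 = 2^2 · 157, so d = 157.
5^1 ≡ 5 (mod 629)
5^2 ≡ 5^2 = 25 ≡ 25 (mod 629)
5^4 ≡ 25^2 = 625 ≡ 625 (mod 629)
5^8 ≡ 625^2 = 390625 ≡ 16 (mod 629)
5^16 ≡ 16^2 = 256 ≡ 256 (mod 629)
5^32 ≡ 256^2 = 65536 ≡ 120 (mod 629)
5^64 ≡ 120^2 = 14400 ≡ 562 (mod 629)
5^128 ≡ 562^2 = 315844 ≡ 86 (mod 629)
157 = 128 + 16 + 8 + 4 + 1 in binary powers of 2.
So 5^157 ≡ 86 · 256 · 16 · 625 · 5 ≡ 309 (mod 629).
Squaring chain: 309 → 502; never reaches −1, so base 5 is a Miller–Rabin witness that 629 is composite.

309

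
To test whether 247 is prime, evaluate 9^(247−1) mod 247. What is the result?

235

9^1 ≡ 9 (mod 247)
9^2 ≡ 9^2 = 81 ≡ 81 (mod 247)
9^4 ≡ 81^2 = 6561 ≡ 139 (mod 247)
9^8 ≡ 139^2 = 19321 ≡ 55 (mod 247)
9^16 ≡ 55^2 = 3025 ≡ 61 (mod 247)
9^32 ≡ 61^2 = 3721 ≡ 16 (mod 247)
9^64 ≡ 16^2 = 256 ≡ 9 (mod 247)
9^128 ≡ 9^2 = 81 ≡ 81 (mod 247)
246 = 128 + 64 + 32 + 16 + 4 + 2 in binary powers of 2.
So 9^246 ≡ 81 · 9 · 16 · 61 · 139 · 81 ≡ 235 (mod 247).
Since 235 ≠ 1, base 9 is a Fermat witness: 247 is composite.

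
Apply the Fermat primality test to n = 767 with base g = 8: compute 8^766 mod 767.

285

8^1 ≡ 8 (mod 767)
8^2 ≡ 8^2 = 64 ≡ 64 (mod 767)
8^4 ≡ 64^2 = 4096 ≡ 261 (mod 767)
8^8 ≡ 261^2 = 68121 ≡ 625 (mod 767)
8^16 ≡ 625^2 = 390625 ≡ 222 (mod 767)
8^32 ≡ 222^2 = 49284 ≡ 196 (mod 767)
8^64 ≡ 196^2 = 38416 ≡ 66 (mod 767)
8^128 ≡ 66^2 = 4356 ≡ 521 (mod 767)
8^256 ≡ 521^2 = 271441 ≡ 690 (mod 767)
8^512 ≡ 690^2 = 476100 ≡ 560 (mod 767)
766 = 512 + 128 + 64 + 32 + 16 + 8 + 4 + 2 in binary powers of 2.
So 8^766 ≡ 560 · 521 · 66 · 196 · 222 · 625 · 261 · 64 ≡ 285 (mod 767).
Since 285 ≠ 1, base 8 is a Fermat witness: 767 is composite.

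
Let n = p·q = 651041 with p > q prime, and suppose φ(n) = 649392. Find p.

997

φ(n) = (p−1)(q−1) = n − (p+q) + 1, so p + q = 651041 − 649392 + 1 = 1650.
p and q are the roots of t² − 1650t + 651041 = 0.
Discriminant: 1650² − 4·651041 = 2722500 − 2604164 = 118336; √118336 = 344.
q = (1650 − 344)/2 = 653, p = (1650 + 344)/2 = 997.
Check: 653 · 997 = 651041.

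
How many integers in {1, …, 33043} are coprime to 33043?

Factor: 33043 = 173 · 191.
φ(33043) = (173−1) · (191−1) = 172 · 190 = 32680.

32680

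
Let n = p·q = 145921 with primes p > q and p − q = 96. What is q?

Since p = q + 96, we have 145921 = q(q + 96), so q² + 96q − 145921 = 0.
Discriminant: 96² + 4·145921 = 9216 + 583684 = 592900; √592900 = 770.
q = (−96 + 770)/2 = 337, and p = q + 96 = 433.
Check: 337 · 433 = 145921.

337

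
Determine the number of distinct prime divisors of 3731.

3731 = 7 · 533
533 = 13 · 41
3731 = 7 · 13 · 41, which has 3 distinct prime factors.

3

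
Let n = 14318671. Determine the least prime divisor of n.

14318671 is odd.
Digit sum 31, not divisible by 3.
Ends in 1: not divisible by 5.
7: 14318671 = 7·2045524 + 3
11: 14318671 = 11·1301697 + 4
13: 14318671 = 13·1101436 + 3
17: 14318671 = 17·842274 + 13
19: 14318671 = 19·753614 + 5
23: 14318671 = 23·622550 + 21
29: 14318671 = 29·493747 + 8
31: 14318671 = 31·461892 + 19
37: 14318671 = 37·386991 + 4
41: 14318671 = 41·349235 + 36
43: 14318671 = 43·332992 + 15
47: 14318671 = 47·304652 + 27
53: 14318671 = 53·270163 + 32
59: 14318671 = 59·242689 + 20
61: 14318671 = 61·234732 + 19
67: 14318671 = 67·213711 + 34
71: 14318671 = 71·201671 + 30
73: 14318671 = 73·196146 + 13
79: 14318671 = 79·181249

79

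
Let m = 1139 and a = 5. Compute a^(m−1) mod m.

1096

5^1 ≡ 5 (mod 1139)
5^2 ≡ 5^2 = 25 ≡ 25 (mod 1139)
5^4 ≡ 25^2 = 625 ≡ 625 (mod 1139)
5^8 ≡ 625^2 = 390625 ≡ 1087 (mod 1139)
5^16 ≡ 1087^2 = 1181569 ≡ 426 (mod 1139)
5^32 ≡ 426^2 = 181476 ≡ 375 (mod 1139)
5^64 ≡ 375^2 = 140625 ≡ 528 (mod 1139)
5^128 ≡ 528^2 = 278784 ≡ 868 (mod 1139)
5^256 ≡ 868^2 = 753424 ≡ 545 (mod 1139)
5^512 ≡ 545^2 = 297025 ≡ 885 (mod 1139)
5^1024 ≡ 885^2 = 783225 ≡ 732 (mod 1139)
1138 = 1024 + 64 + 32 + 16 + 2 in binary powers of 2.
So 5^1138 ≡ 732 · 528 · 375 · 426 · 25 ≡ 1096 (mod 1139).
Since 1096 ≠ 1, base 5 is a Fermat witness: 1139 is composite.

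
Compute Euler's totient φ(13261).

Factor: 13261 = 89 · 149.
φ(13261) = (89−1) · (149−1) = 88 · 148 = 13024.

13024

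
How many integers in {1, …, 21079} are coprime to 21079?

Factor: 21079 = 107 · 197.
φ(21079) = (107−1) · (197−1) = 106 · 196 = 20776.

20776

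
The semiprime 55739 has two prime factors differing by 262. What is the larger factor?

401

Since p = q + 262, we have 55739 = q(q + 262), so q² + 262q − 55739 = 0.
Discriminant: 262² + 4·55739 = 68644 + 222956 = 291600; √291600 = 540.
q = (−262 + 540)/2 = 139, and p = q + 262 = 401.
Check: 139 · 401 = 55739.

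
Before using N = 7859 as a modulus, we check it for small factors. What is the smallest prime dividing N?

7859 is odd.
Digit sum 29, not divisible by 3.
Ends in 9: not divisible by 5.
7: 7859 = 7·1122 + 5
11: 7859 = 11·714 + 5
13: 7859 = 13·604 + 7
17: 7859 = 17·462 + 5
19: 7859 = 19·413 + 12
23: 7859 = 23·341 + 16
29: 7859 = 29·271

29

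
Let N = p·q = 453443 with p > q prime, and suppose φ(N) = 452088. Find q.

599

φ(n) = (p−1)(q−1) = n − (p+q) + 1, so p + q = 453443 − 452088 + 1 = 1356.
p and q are the roots of t² − 1356t + 453443 = 0.
Discriminant: 1356² − 4·453443 = 1838736 − 1813772 = 24964; √24964 = 158.
q = (1356 − 158)/2 = 599, p = (1356 + 158)/2 = 757.
Check: 599 · 757 = 453443.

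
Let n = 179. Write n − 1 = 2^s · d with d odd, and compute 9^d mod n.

1

179 − 1 = 178 = 2^1 · 89, so d = 89.
9^1 ≡ 9 (mod 179)
9^2 ≡ 9^2 = 81 ≡ 81 (mod 179)
9^4 ≡ 81^2 = 6561 ≡ 117 (mod 179)
9^8 ≡ 117^2 = 13689 ≡ 85 (mod 179)
9^16 ≡ 85^2 = 7225 ≡ 65 (mod 179)
9^32 ≡ 65^2 = 4225 ≡ 108 (mod 179)
9^64 ≡ 108^2 = 11664 ≡ 29 (mod 179)
89 = 64 + 16 + 8 + 1 in binary powers of 2.
So 9^89 ≡ 29 · 65 · 85 · 9 ≡ 1 (mod 179).
Since 9^d ≡ 1 (mod 179), base 9 does not prove 179 composite.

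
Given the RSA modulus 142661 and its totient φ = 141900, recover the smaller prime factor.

331

φ(n) = (p−1)(q−1) = n − (p+q) + 1, so p + q = 142661 − 141900 + 1 = 762.
p and q are the roots of t² − 762t + 142661 = 0.
Discriminant: 762² − 4·142661 = 580644 − 570644 = 10000; √10000 = 100.
q = (762 − 100)/2 = 331, p = (762 + 100)/2 = 431.
Check: 331 · 431 = 142661.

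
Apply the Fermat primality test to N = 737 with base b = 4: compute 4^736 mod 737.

26

4^1 ≡ 4 (mod 737)
4^2 ≡ 4^2 = 16 ≡ 16 (mod 737)
4^4 ≡ 16^2 = 256 ≡ 256 (mod 737)
4^8 ≡ 256^2 = 65536 ≡ 680 (mod 737)
4^16 ≡ 680^2 = 462400 ≡ 301 (mod 737)
4^32 ≡ 301^2 = 90601 ≡ 687 (mod 737)
4^64 ≡ 687^2 = 471969 ≡ 289 (mod 737)
4^128 ≡ 289^2 = 83521 ≡ 240 (mod 737)
4^256 ≡ 240^2 = 57600 ≡ 114 (mod 737)
4^512 ≡ 114^2 = 12996 ≡ 467 (mod 737)
736 = 512 + 128 + 64 + 32 in binary powers of 2.
So 4^736 ≡ 467 · 240 · 289 · 687 ≡ 26 (mod 737).
Since 26 ≠ 1, base 4 is a Fermat witness: 737 is composite.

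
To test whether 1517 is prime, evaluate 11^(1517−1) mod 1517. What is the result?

359

11^1 ≡ 11 (mod 1517)
11^2 ≡ 11^2 = 121 ≡ 121 (mod 1517)
11^4 ≡ 121^2 = 14641 ≡ 988 (mod 1517)
11^8 ≡ 988^2 = 976144 ≡ 713 (mod 1517)
11^16 ≡ 713^2 = 508369 ≡ 174 (mod 1517)
11^32 ≡ 174^2 = 30276 ≡ 1453 (mod 1517)
11^64 ≡ 1453^2 = 2111209 ≡ 1062 (mod 1517)
11^128 ≡ 1062^2 = 1127844 ≡ 713 (mod 1517)
11^256 ≡ 713^2 = 508369 ≡ 174 (mod 1517)
11^512 ≡ 174^2 = 30276 ≡ 1453 (mod 1517)
11^1024 ≡ 1453^2 = 2111209 ≡ 1062 (mod 1517)
1516 = 1024 + 256 + 128 + 64 + 32 + 8 + 4 in binary powers of 2.
So 11^1516 ≡ 1062 · 174 · 713 · 1062 · 1453 · 713 · 988 ≡ 359 (mod 1517).
Since 359 ≠ 1, base 11 is a Fermat witness: 1517 is composite.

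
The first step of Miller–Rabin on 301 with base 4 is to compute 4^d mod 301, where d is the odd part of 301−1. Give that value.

78

301 − 1 = 300 = 2^2 · 75, so d = 75.
4^1 ≡ 4 (mod 301)
4^2 ≡ 4^2 = 16 ≡ 16 (mod 301)
4^4 ≡ 16^2 = 256 ≡ 256 (mod 301)
4^8 ≡ 256^2 = 65536 ≡ 219 (mod 301)
4^16 ≡ 219^2 = 47961 ≡ 102 (mod 301)
4^32 ≡ 102^2 = 10404 ≡ 170 (mod 301)
4^64 ≡ 170^2 = 28900 ≡ 4 (mod 301)
75 = 64 + 8 + 2 + 1 in binary powers of 2.
So 4^75 ≡ 4 · 219 · 16 · 4 ≡ 78 (mod 301).
Squaring chain: 78 → 64; never reaches −1, so base 4 is a Miller–Rabin witness that 301 is composite.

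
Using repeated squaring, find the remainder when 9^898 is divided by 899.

9^1 ≡ 9 (mod 899)
9^2 ≡ 9^2 = 81 ≡ 81 (mod 899)
9^4 ≡ 81^2 = 6561 ≡ 268 (mod 899)
9^8 ≡ 268^2 = 71824 ≡ 803 (mod 899)
9^16 ≡ 803^2 = 644809 ≡ 226 (mod 899)
9^32 ≡ 226^2 = 51076 ≡ 732 (mod 899)
9^64 ≡ 732^2 = 535824 ≡ 20 (mod 899)
9^128 ≡ 20^2 = 400 ≡ 400 (mod 899)
9^256 ≡ 400^2 = 160000 ≡ 877 (mod 899)
9^512 ≡ 877^2 = 769129 ≡ 484 (mod 899)
898 = 512 + 256 + 128 + 2 in binary powers of 2.
So 9^898 ≡ 484 · 877 · 400 · 81 ≡ 545 (mod 899).
Since 545 ≠ 1, base 9 is a Fermat witness: 899 is composite.

545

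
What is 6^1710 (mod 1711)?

6^1 ≡ 6 (mod 1711)
6^2 ≡ 6^2 = 36 ≡ 36 (mod 1711)
6^4 ≡ 36^2 = 1296 ≡ 1296 (mod 1711)
6^8 ≡ 1296^2 = 1679616 ≡ 1125 (mod 1711)
6^16 ≡ 1125^2 = 1265625 ≡ 1196 (mod 1711)
6^32 ≡ 1196^2 = 1430416 ≡ 20 (mod 1711)
6^64 ≡ 20^2 = 400 ≡ 400 (mod 1711)
6^128 ≡ 400^2 = 160000 ≡ 877 (mod 1711)
6^256 ≡ 877^2 = 769129 ≡ 890 (mod 1711)
6^512 ≡ 890^2 = 792100 ≡ 1618 (mod 1711)
6^1024 ≡ 1618^2 = 2617924 ≡ 94 (mod 1711)
1710 = 1024 + 512 + 128 + 32 + 8 + 4 + 2 in binary powers of 2.
So 6^1710 ≡ 94 · 1618 · 877 · 20 · 1125 · 1296 · 36 ≡ 993 (mod 1711).
Since 993 ≠ 1, base 6 is a Fermat witness: 1711 is composite.

993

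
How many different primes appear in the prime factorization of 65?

2

65 = 5 · 13
65 = 5 · 13, which has 2 distinct prime factors.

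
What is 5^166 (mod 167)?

5^1 ≡ 5 (mod 167)
5^2 ≡ 5^2 = 25 ≡ 25 (mod 167)
5^4 ≡ 25^2 = 625 ≡ 124 (mod 167)
5^8 ≡ 124^2 = 15376 ≡ 12 (mod 167)
5^16 ≡ 12^2 = 144 ≡ 144 (mod 167)
5^32 ≡ 144^2 = 20736 ≡ 28 (mod 167)
5^64 ≡ 28^2 = 784 ≡ 116 (mod 167)
5^128 ≡ 116^2 = 13456 ≡ 96 (mod 167)
166 = 128 + 32 + 4 + 2 in binary powers of 2.
So 5^166 ≡ 96 · 28 · 124 · 25 ≡ 1 (mod 167).
Since the result is 1, base 5 gives no evidence that 167 is composite.

1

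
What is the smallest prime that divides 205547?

17

205547 is odd.
Digit sum 23, not divisible by 3.
Ends in 7: not divisible by 5.
7: 205547 = 7·29363 + 6
11: 205547 = 11·18686 + 1
13: 205547 = 13·15811 + 4
17: 205547 = 17·12091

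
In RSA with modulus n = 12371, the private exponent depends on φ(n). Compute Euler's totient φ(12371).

12144

Factor: 12371 = 89 · 139.
φ(12371) = (89−1) · (139−1) = 88 · 138 = 12144.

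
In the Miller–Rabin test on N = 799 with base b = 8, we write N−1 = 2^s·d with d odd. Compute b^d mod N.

49

799 − 1 = 798 = 2^1 · 399, so d = 399.
8^1 ≡ 8 (mod 799)
8^2 ≡ 8^2 = 64 ≡ 64 (mod 799)
8^4 ≡ 64^2 = 4096 ≡ 101 (mod 799)
8^8 ≡ 101^2 = 10201 ≡ 613 (mod 799)
8^16 ≡ 613^2 = 375769 ≡ 239 (mod 799)
8^32 ≡ 239^2 = 57121 ≡ 392 (mod 799)
8^64 ≡ 392^2 = 153664 ≡ 256 (mod 799)
8^128 ≡ 256^2 = 65536 ≡ 18 (mod 799)
8^256 ≡ 18^2 = 324 ≡ 324 (mod 799)
399 = 256 + 128 + 8 + 4 + 2 + 1 in binary powers of 2.
So 8^399 ≡ 324 · 18 · 613 · 101 · 64 · 8 ≡ 49 (mod 799).
Squaring chain: 49; never reaches −1, so base 8 is a Miller–Rabin witness that 799 is composite.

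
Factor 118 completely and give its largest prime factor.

59

118 = 2 · 59
59 is prime.
So 118 = 2 · 59; the largest prime factor is 59.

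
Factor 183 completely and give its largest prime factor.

61

183 = 3 · 61
61 is prime.
So 183 = 3 · 61; the largest prime factor is 61.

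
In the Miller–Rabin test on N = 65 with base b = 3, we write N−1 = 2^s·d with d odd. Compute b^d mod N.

3

65 − 1 = 64 = 2^6 · 1, so d = 1.
3^1 ≡ 3 (mod 65)
1 = 1 in binary powers of 2.
So 3^1 ≡ 3 ≡ 3 (mod 65).
Squaring chain: 3 → 9 → 16 → 61 → 16 → 61; never reaches −1, so base 3 is a Miller–Rabin witness that 65 is composite.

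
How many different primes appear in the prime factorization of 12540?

5

12540 = 2^2 · 3135
3135 = 3 · 1045
1045 = 5 · 209
209 = 11 · 19
12540 = 2^2 · 3 · 5 · 11 · 19, which has 5 distinct prime factors.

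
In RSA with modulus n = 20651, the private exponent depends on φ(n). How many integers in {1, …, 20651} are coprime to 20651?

20352

Factor: 20651 = 107 · 193.
φ(20651) = (107−1) · (193−1) = 106 · 192 = 20352.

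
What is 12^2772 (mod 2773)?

1575

12^1 ≡ 12 (mod 2773)
12^2 ≡ 12^2 = 144 ≡ 144 (mod 2773)
12^4 ≡ 144^2 = 20736 ≡ 1325 (mod 2773)
12^8 ≡ 1325^2 = 1755625 ≡ 316 (mod 2773)
12^16 ≡ 316^2 = 99856 ≡ 28 (mod 2773)
12^32 ≡ 28^2 = 784 ≡ 784 (mod 2773)
12^64 ≡ 784^2 = 614656 ≡ 1823 (mod 2773)
12^128 ≡ 1823^2 = 3323329 ≡ 1275 (mod 2773)
12^256 ≡ 1275^2 = 1625625 ≡ 647 (mod 2773)
12^512 ≡ 647^2 = 418609 ≡ 2659 (mod 2773)
12^1024 ≡ 2659^2 = 7070281 ≡ 1904 (mod 2773)
12^2048 ≡ 1904^2 = 3625216 ≡ 905 (mod 2773)
2772 = 2048 + 512 + 128 + 64 + 16 + 4 in binary powers of 2.
So 12^2772 ≡ 905 · 2659 · 1275 · 1823 · 28 · 1325 ≡ 1575 (mod 2773).
Since 1575 ≠ 1, base 12 is a Fermat witness: 2773 is composite.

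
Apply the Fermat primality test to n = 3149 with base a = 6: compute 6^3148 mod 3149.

1781

6^1 ≡ 6 (mod 3149)
6^2 ≡ 6^2 = 36 ≡ 36 (mod 3149)
6^4 ≡ 36^2 = 1296 ≡ 1296 (mod 3149)
6^8 ≡ 1296^2 = 1679616 ≡ 1199 (mod 3149)
6^16 ≡ 1199^2 = 1437601 ≡ 1657 (mod 3149)
6^32 ≡ 1657^2 = 2745649 ≡ 2870 (mod 3149)
6^64 ≡ 2870^2 = 8236900 ≡ 2265 (mod 3149)
6^128 ≡ 2265^2 = 5130225 ≡ 504 (mod 3149)
6^256 ≡ 504^2 = 254016 ≡ 2096 (mod 3149)
6^512 ≡ 2096^2 = 4393216 ≡ 361 (mod 3149)
6^1024 ≡ 361^2 = 130321 ≡ 1212 (mod 3149)
6^2048 ≡ 1212^2 = 1468944 ≡ 1510 (mod 3149)
3148 = 2048 + 1024 + 64 + 8 + 4 in binary powers of 2.
So 6^3148 ≡ 1510 · 1212 · 2265 · 1199 · 1296 ≡ 1781 (mod 3149).
Since 1781 ≠ 1, base 6 is a Fermat witness: 3149 is composite.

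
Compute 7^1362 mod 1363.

545

7^1 ≡ 7 (mod 1363)
7^2 ≡ 7^2 = 49 ≡ 49 (mod 1363)
7^4 ≡ 49^2 = 2401 ≡ 1038 (mod 1363)
7^8 ≡ 1038^2 = 1077444 ≡ 674 (mod 1363)
7^16 ≡ 674^2 = 454276 ≡ 397 (mod 1363)
7^32 ≡ 397^2 = 157609 ≡ 864 (mod 1363)
7^64 ≡ 864^2 = 746496 ≡ 935 (mod 1363)
7^128 ≡ 935^2 = 874225 ≡ 542 (mod 1363)
7^256 ≡ 542^2 = 293764 ≡ 719 (mod 1363)
7^512 ≡ 719^2 = 516961 ≡ 384 (mod 1363)
7^1024 ≡ 384^2 = 147456 ≡ 252 (mod 1363)
1362 = 1024 + 256 + 64 + 16 + 2 in binary powers of 2.
So 7^1362 ≡ 252 · 719 · 935 · 397 · 49 ≡ 545 (mod 1363).
Since 545 ≠ 1, base 7 is a Fermat witness: 1363 is composite.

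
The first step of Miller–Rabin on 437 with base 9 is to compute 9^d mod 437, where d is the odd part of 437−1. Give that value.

437 − 1 = 436 = 2^2 · 109, so d = 109.
9^1 ≡ 9 (mod 437)
9^2 ≡ 9^2 = 81 ≡ 81 (mod 437)
9^4 ≡ 81^2 = 6561 ≡ 6 (mod 437)
9^8 ≡ 6^2 = 36 ≡ 36 (mod 437)
9^16 ≡ 36^2 = 1296 ≡ 422 (mod 437)
9^32 ≡ 422^2 = 178084 ≡ 225 (mod 437)
9^64 ≡ 225^2 = 50625 ≡ 370 (mod 437)
109 = 64 + 32 + 8 + 4 + 1 in binary powers of 2.
So 9^109 ≡ 370 · 225 · 36 · 6 · 9 ≡ 294 (mod 437).
Squaring chain: 294 → 347; never reaches −1, so base 9 is a Miller–Rabin witness that 437 is composite.

294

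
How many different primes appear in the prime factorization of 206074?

206074 = 2 · 103037
103037 = 11 · 9367
9367 = 17 · 551
551 = 19 · 29
206074 = 2 · 11 · 17 · 19 · 29, which has 5 distinct prime factors.

5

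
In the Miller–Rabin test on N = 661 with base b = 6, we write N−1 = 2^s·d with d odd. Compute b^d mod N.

106

661 − 1 = 660 = 2^2 · 165, so d = 165.
6^1 ≡ 6 (mod 661)
6^2 ≡ 6^2 = 36 ≡ 36 (mod 661)
6^4 ≡ 36^2 = 1296 ≡ 635 (mod 661)
6^8 ≡ 635^2 = 403225 ≡ 15 (mod 661)
6^16 ≡ 15^2 = 225 ≡ 225 (mod 661)
6^32 ≡ 225^2 = 50625 ≡ 389 (mod 661)
6^64 ≡ 389^2 = 151321 ≡ 613 (mod 661)
6^128 ≡ 613^2 = 375769 ≡ 321 (mod 661)
165 = 128 + 32 + 4 + 1 in binary powers of 2.
So 6^165 ≡ 321 · 389 · 635 · 6 ≡ 106 (mod 661).
Squaring chain: 106 → 660; reaches −1, so base 6 does not prove 661 composite.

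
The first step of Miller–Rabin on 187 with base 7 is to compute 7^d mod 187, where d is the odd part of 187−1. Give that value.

57

187 − 1 = 186 = 2^1 · 93, so d = 93.
7^1 ≡ 7 (mod 187)
7^2 ≡ 7^2 = 49 ≡ 49 (mod 187)
7^4 ≡ 49^2 = 2401 ≡ 157 (mod 187)
7^8 ≡ 157^2 = 24649 ≡ 152 (mod 187)
7^16 ≡ 152^2 = 23104 ≡ 103 (mod 187)
7^32 ≡ 103^2 = 10609 ≡ 137 (mod 187)
7^64 ≡ 137^2 = 18769 ≡ 69 (mod 187)
93 = 64 + 16 + 8 + 4 + 1 in binary powers of 2.
So 7^93 ≡ 69 · 103 · 152 · 157 · 7 ≡ 57 (mod 187).
Squaring chain: 57; never reaches −1, so base 7 is a Miller–Rabin witness that 187 is composite.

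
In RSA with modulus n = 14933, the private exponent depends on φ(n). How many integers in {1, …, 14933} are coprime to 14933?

14688

Factor: 14933 = 109 · 137.
φ(14933) = (109−1) · (137−1) = 108 · 136 = 14688.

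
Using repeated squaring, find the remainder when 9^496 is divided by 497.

219

9^1 ≡ 9 (mod 497)
9^2 ≡ 9^2 = 81 ≡ 81 (mod 497)
9^4 ≡ 81^2 = 6561 ≡ 100 (mod 497)
9^8 ≡ 100^2 = 10000 ≡ 60 (mod 497)
9^16 ≡ 60^2 = 3600 ≡ 121 (mod 497)
9^32 ≡ 121^2 = 14641 ≡ 228 (mod 497)
9^64 ≡ 228^2 = 51984 ≡ 296 (mod 497)
9^128 ≡ 296^2 = 87616 ≡ 144 (mod 497)
9^256 ≡ 144^2 = 20736 ≡ 359 (mod 497)
496 = 256 + 128 + 64 + 32 + 16 in binary powers of 2.
So 9^496 ≡ 359 · 144 · 296 · 228 · 121 ≡ 219 (mod 497).
Since 219 ≠ 1, base 9 is a Fermat witness: 497 is composite.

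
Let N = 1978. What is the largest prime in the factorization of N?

1978 = 2 · 989
989 = 23 · 43
43 is prime.
So 1978 = 2 · 23 · 43; the largest prime factor is 43.

43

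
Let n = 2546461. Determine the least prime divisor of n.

2546461 is odd.
Digit sum 28, not divisible by 3.
Ends in 1: not divisible by 5.
7: 2546461 = 7·363780 + 1
11: 2546461 = 11·231496 + 5
13: 2546461 = 13·195881 + 8
17: 2546461 = 17·149791 + 14
19: 2546461 = 19·134024 + 5
23: 2546461 = 23·110715 + 16
29: 2546461 = 29·87809

29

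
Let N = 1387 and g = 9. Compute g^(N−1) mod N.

1

9^1 ≡ 9 (mod 1387)
9^2 ≡ 9^2 = 81 ≡ 81 (mod 1387)
9^4 ≡ 81^2 = 6561 ≡ 1013 (mod 1387)
9^8 ≡ 1013^2 = 1026169 ≡ 1176 (mod 1387)
9^16 ≡ 1176^2 = 1382976 ≡ 137 (mod 1387)
9^32 ≡ 137^2 = 18769 ≡ 738 (mod 1387)
9^64 ≡ 738^2 = 544644 ≡ 940 (mod 1387)
9^128 ≡ 940^2 = 883600 ≡ 81 (mod 1387)
9^256 ≡ 81^2 = 6561 ≡ 1013 (mod 1387)
9^512 ≡ 1013^2 = 1026169 ≡ 1176 (mod 1387)
9^1024 ≡ 1176^2 = 1382976 ≡ 137 (mod 1387)
1386 = 1024 + 256 + 64 + 32 + 8 + 2 in binary powers of 2.
So 9^1386 ≡ 137 · 1013 · 940 · 738 · 1176 · 81 ≡ 1 (mod 1387).
Since the result is 1, base 9 gives no evidence that 1387 is composite.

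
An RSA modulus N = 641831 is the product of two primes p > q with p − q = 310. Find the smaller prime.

661

Since p = q + 310, we have 641831 = q(q + 310), so q² + 310q − 641831 = 0.
Discriminant: 310² + 4·641831 = 96100 + 2567324 = 2663424; √2663424 = 1632.
q = (−310 + 1632)/2 = 661, and p = q + 310 = 971.
Check: 661 · 971 = 641831.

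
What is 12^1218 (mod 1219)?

12^1 ≡ 12 (mod 1219)
12^2 ≡ 12^2 = 144 ≡ 144 (mod 1219)
12^4 ≡ 144^2 = 20736 ≡ 13 (mod 1219)
12^8 ≡ 13^2 = 169 ≡ 169 (mod 1219)
12^16 ≡ 169^2 = 28561 ≡ 524 (mod 1219)
12^32 ≡ 524^2 = 274576 ≡ 301 (mod 1219)
12^64 ≡ 301^2 = 90601 ≡ 395 (mod 1219)
12^128 ≡ 395^2 = 156025 ≡ 1212 (mod 1219)
12^256 ≡ 1212^2 = 1468944 ≡ 49 (mod 1219)
12^512 ≡ 49^2 = 2401 ≡ 1182 (mod 1219)
12^1024 ≡ 1182^2 = 1397124 ≡ 150 (mod 1219)
1218 = 1024 + 128 + 64 + 2 in binary powers of 2.
So 12^1218 ≡ 150 · 1212 · 395 · 144 ≡ 905 (mod 1219).
Since 905 ≠ 1, base 12 is a Fermat witness: 1219 is composite.

905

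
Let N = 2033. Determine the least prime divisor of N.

2033 is odd.
Digit sum 8, not divisible by 3.
Ends in 3: not divisible by 5.
7: 2033 = 7·290 + 3
11: 2033 = 11·184 + 9
13: 2033 = 13·156 + 5
17: 2033 = 17·119 + 10
19: 2033 = 19·107

19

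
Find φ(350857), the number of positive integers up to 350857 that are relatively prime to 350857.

319872

Factor: 350857 = 13 · 137 · 197.
φ(350857) = (13−1) · (137−1) · (197−1) = 12 · 136 · 196 = 319872.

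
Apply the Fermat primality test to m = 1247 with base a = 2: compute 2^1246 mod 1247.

2^1 ≡ 2 (mod 1247)
2^2 ≡ 2^2 = 4 ≡ 4 (mod 1247)
2^4 ≡ 4^2 = 16 ≡ 16 (mod 1247)
2^8 ≡ 16^2 = 256 ≡ 256 (mod 1247)
2^16 ≡ 256^2 = 65536 ≡ 692 (mod 1247)
2^32 ≡ 692^2 = 478864 ≡ 16 (mod 1247)
2^64 ≡ 16^2 = 256 ≡ 256 (mod 1247)
2^128 ≡ 256^2 = 65536 ≡ 692 (mod 1247)
2^256 ≡ 692^2 = 478864 ≡ 16 (mod 1247)
2^512 ≡ 16^2 = 256 ≡ 256 (mod 1247)
2^1024 ≡ 256^2 = 65536 ≡ 692 (mod 1247)
1246 = 1024 + 128 + 64 + 16 + 8 + 4 + 2 in binary powers of 2.
So 2^1246 ≡ 692 · 692 · 256 · 692 · 256 · 16 · 4 ≡ 173 (mod 1247).
Since 173 ≠ 1, base 2 is a Fermat witness: 1247 is composite.

173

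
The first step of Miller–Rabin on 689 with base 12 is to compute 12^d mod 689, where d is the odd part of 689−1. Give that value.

689 − 1 = 688 = 2^4 · 43, so d = 43.
12^1 ≡ 12 (mod 689)
12^2 ≡ 12^2 = 144 ≡ 144 (mod 689)
12^4 ≡ 144^2 = 20736 ≡ 66 (mod 689)
12^8 ≡ 66^2 = 4356 ≡ 222 (mod 689)
12^16 ≡ 222^2 = 49284 ≡ 365 (mod 689)
12^32 ≡ 365^2 = 133225 ≡ 248 (mod 689)
43 = 32 + 8 + 2 + 1 in binary powers of 2.
So 12^43 ≡ 248 · 222 · 144 · 12 ≡ 337 (mod 689).
Squaring chain: 337 → 573 → 365 → 248; never reaches −1, so base 12 is a Miller–Rabin witness that 689 is composite.

337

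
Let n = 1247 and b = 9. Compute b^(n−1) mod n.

552

9^1 ≡ 9 (mod 1247)
9^2 ≡ 9^2 = 81 ≡ 81 (mod 1247)
9^4 ≡ 81^2 = 6561 ≡ 326 (mod 1247)
9^8 ≡ 326^2 = 106276 ≡ 281 (mod 1247)
9^16 ≡ 281^2 = 78961 ≡ 400 (mod 1247)
9^32 ≡ 400^2 = 160000 ≡ 384 (mod 1247)
9^64 ≡ 384^2 = 147456 ≡ 310 (mod 1247)
9^128 ≡ 310^2 = 96100 ≡ 81 (mod 1247)
9^256 ≡ 81^2 = 6561 ≡ 326 (mod 1247)
9^512 ≡ 326^2 = 106276 ≡ 281 (mod 1247)
9^1024 ≡ 281^2 = 78961 ≡ 400 (mod 1247)
1246 = 1024 + 128 + 64 + 16 + 8 + 4 + 2 in binary powers of 2.
So 9^1246 ≡ 400 · 81 · 310 · 400 · 281 · 326 · 81 ≡ 552 (mod 1247).
Since 552 ≠ 1, base 9 is a Fermat witness: 1247 is composite.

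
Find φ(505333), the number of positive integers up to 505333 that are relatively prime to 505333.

476784

Factor: 505333 = 23 · 127 · 173.
φ(505333) = (23−1) · (127−1) · (173−1) = 22 · 126 · 172 = 476784.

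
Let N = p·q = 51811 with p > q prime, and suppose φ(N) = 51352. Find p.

263

φ(n) = (p−1)(q−1) = n − (p+q) + 1, so p + q = 51811 − 51352 + 1 = 460.
p and q are the roots of t² − 460t + 51811 = 0.
Discriminant: 460² − 4·51811 = 211600 − 207244 = 4356; √4356 = 66.
q = (460 − 66)/2 = 197, p = (460 + 66)/2 = 263.
Check: 197 · 263 = 51811.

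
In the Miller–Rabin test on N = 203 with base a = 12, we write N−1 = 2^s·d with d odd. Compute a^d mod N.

203 − 1 = 202 = 2^1 · 101, so d = 101.
12^1 ≡ 12 (mod 203)
12^2 ≡ 12^2 = 144 ≡ 144 (mod 203)
12^4 ≡ 144^2 = 20736 ≡ 30 (mod 203)
12^8 ≡ 30^2 = 900 ≡ 88 (mod 203)
12^16 ≡ 88^2 = 7744 ≡ 30 (mod 203)
12^32 ≡ 30^2 = 900 ≡ 88 (mod 203)
12^64 ≡ 88^2 = 7744 ≡ 30 (mod 203)
101 = 64 + 32 + 4 + 1 in binary powers of 2.
So 12^101 ≡ 30 · 88 · 30 · 12 ≡ 157 (mod 203).
Squaring chain: 157; never reaches −1, so base 12 is a Miller–Rabin witness that 203 is composite.

157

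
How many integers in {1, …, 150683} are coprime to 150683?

136224

Factor: 150683 = 13 · 67 · 173.
φ(150683) = (13−1) · (67−1) · (173−1) = 12 · 66 · 172 = 136224.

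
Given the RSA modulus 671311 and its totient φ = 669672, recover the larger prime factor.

φ(n) = (p−1)(q−1) = n − (p+q) + 1, so p + q = 671311 − 669672 + 1 = 1640.
p and q are the roots of t² − 1640t + 671311 = 0.
Discriminant: 1640² − 4·671311 = 2689600 − 2685244 = 4356; √4356 = 66.
q = (1640 − 66)/2 = 787, p = (1640 + 66)/2 = 853.
Check: 787 · 853 = 671311.

853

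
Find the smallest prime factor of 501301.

31

501301 is odd.
Digit sum 10, not divisible by 3.
Ends in 1: not divisible by 5.
7: 501301 = 7·71614 + 3
11: 501301 = 11·45572 + 9
13: 501301 = 13·38561 + 8
17: 501301 = 17·29488 + 5
19: 501301 = 19·26384 + 5
23: 501301 = 23·21795 + 16
29: 501301 = 29·17286 + 7
31: 501301 = 31·16171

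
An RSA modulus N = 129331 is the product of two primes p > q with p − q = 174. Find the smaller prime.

Since p = q + 174, we have 129331 = q(q + 174), so q² + 174q − 129331 = 0.
Discriminant: 174² + 4·129331 = 30276 + 517324 = 547600; √547600 = 740.
q = (−174 + 740)/2 = 283, and p = q + 174 = 457.
Check: 283 · 457 = 129331.

283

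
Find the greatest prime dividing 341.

31

341 = 11 · 31
31 is prime.
So 341 = 11 · 31; the largest prime factor is 31.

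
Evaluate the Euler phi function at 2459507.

2400840

Factor: 2459507 = 79 · 163 · 191.
φ(2459507) = (79−1) · (163−1) · (191−1) = 78 · 162 · 190 = 2400840.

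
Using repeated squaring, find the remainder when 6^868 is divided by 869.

6^1 ≡ 6 (mod 869)
6^2 ≡ 6^2 = 36 ≡ 36 (mod 869)
6^4 ≡ 36^2 = 1296 ≡ 427 (mod 869)
6^8 ≡ 427^2 = 182329 ≡ 708 (mod 869)
6^16 ≡ 708^2 = 501264 ≡ 720 (mod 869)
6^32 ≡ 720^2 = 518400 ≡ 476 (mod 869)
6^64 ≡ 476^2 = 226576 ≡ 636 (mod 869)
6^128 ≡ 636^2 = 404496 ≡ 411 (mod 869)
6^256 ≡ 411^2 = 168921 ≡ 335 (mod 869)
6^512 ≡ 335^2 = 112225 ≡ 124 (mod 869)
868 = 512 + 256 + 64 + 32 + 4 in binary powers of 2.
So 6^868 ≡ 124 · 335 · 636 · 476 · 427 ≡ 840 (mod 869).
Since 840 ≠ 1, base 6 is a Fermat witness: 869 is composite.

840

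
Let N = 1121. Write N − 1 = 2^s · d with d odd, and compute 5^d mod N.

403

1121 − 1 = 1120 = 2^5 · 35, so d = 35.
5^1 ≡ 5 (mod 1121)
5^2 ≡ 5^2 = 25 ≡ 25 (mod 1121)
5^4 ≡ 25^2 = 625 ≡ 625 (mod 1121)
5^8 ≡ 625^2 = 390625 ≡ 517 (mod 1121)
5^16 ≡ 517^2 = 267289 ≡ 491 (mod 1121)
5^32 ≡ 491^2 = 241081 ≡ 66 (mod 1121)
35 = 32 + 2 + 1 in binary powers of 2.
So 5^35 ≡ 66 · 25 · 5 ≡ 403 (mod 1121).
Squaring chain: 403 → 985 → 560 → 841 → 1051; never reaches −1, so base 5 is a Miller–Rabin witness that 1121 is composite.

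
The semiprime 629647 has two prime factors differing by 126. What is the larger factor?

Since p = q + 126, we have 629647 = q(q + 126), so q² + 126q − 629647 = 0.
Discriminant: 126² + 4·629647 = 15876 + 2518588 = 2534464; √2534464 = 1592.
q = (−126 + 1592)/2 = 733, and p = q + 126 = 859.
Check: 733 · 859 = 629647.

859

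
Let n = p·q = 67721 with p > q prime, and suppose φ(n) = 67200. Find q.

φ(n) = (p−1)(q−1) = n − (p+q) + 1, so p + q = 67721 − 67200 + 1 = 522.
p and q are the roots of t² − 522t + 67721 = 0.
Discriminant: 522² − 4·67721 = 272484 − 270884 = 1600; √1600 = 40.
q = (522 − 40)/2 = 241, p = (522 + 40)/2 = 281.
Check: 241 · 281 = 67721.

241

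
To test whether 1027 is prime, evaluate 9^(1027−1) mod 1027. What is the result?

9^1 ≡ 9 (mod 1027)
9^2 ≡ 9^2 = 81 ≡ 81 (mod 1027)
9^4 ≡ 81^2 = 6561 ≡ 399 (mod 1027)
9^8 ≡ 399^2 = 159201 ≡ 16 (mod 1027)
9^16 ≡ 16^2 = 256 ≡ 256 (mod 1027)
9^32 ≡ 256^2 = 65536 ≡ 835 (mod 1027)
9^64 ≡ 835^2 = 697225 ≡ 919 (mod 1027)
9^128 ≡ 919^2 = 844561 ≡ 367 (mod 1027)
9^256 ≡ 367^2 = 134689 ≡ 152 (mod 1027)
9^512 ≡ 152^2 = 23104 ≡ 510 (mod 1027)
9^1024 ≡ 510^2 = 260100 ≡ 269 (mod 1027)
1026 = 1024 + 2 in binary powers of 2.
So 9^1026 ≡ 269 · 81 ≡ 222 (mod 1027).
Since 222 ≠ 1, base 9 is a Fermat witness: 1027 is composite.

222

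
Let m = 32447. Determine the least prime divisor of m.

32447 is odd.
Digit sum 20, not divisible by 3.
Ends in 7: not divisible by 5.
7: 32447 = 7·4635 + 2
11: 32447 = 11·2949 + 8
13: 32447 = 13·2495 + 12
17: 32447 = 17·1908 + 11
19: 32447 = 19·1707 + 14
23: 32447 = 23·1410 + 17
29: 32447 = 29·1118 + 25
31: 32447 = 31·1046 + 21
37: 32447 = 37·876 + 35
41: 32447 = 41·791 + 16
43: 32447 = 43·754 + 25
47: 32447 = 47·690 + 17
53: 32447 = 53·612 + 11
59: 32447 = 59·549 + 56
61: 32447 = 61·531 + 56
67: 32447 = 67·484 + 19
71: 32447 = 71·457

71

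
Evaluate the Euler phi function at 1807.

1656

Factor: 1807 = 13 · 139.
φ(1807) = (13−1) · (139−1) = 12 · 138 = 1656.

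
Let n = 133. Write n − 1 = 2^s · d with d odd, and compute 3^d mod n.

69

133 − 1 = 132 = 2^2 · 33, so d = 33.
3^1 ≡ 3 (mod 133)
3^2 ≡ 3^2 = 9 ≡ 9 (mod 133)
3^4 ≡ 9^2 = 81 ≡ 81 (mod 133)
3^8 ≡ 81^2 = 6561 ≡ 44 (mod 133)
3^16 ≡ 44^2 = 1936 ≡ 74 (mod 133)
3^32 ≡ 74^2 = 5476 ≡ 23 (mod 133)
33 = 32 + 1 in binary powers of 2.
So 3^33 ≡ 23 · 3 ≡ 69 (mod 133).
Squaring chain: 69 → 106; never reaches −1, so base 3 is a Miller–Rabin witness that 133 is composite.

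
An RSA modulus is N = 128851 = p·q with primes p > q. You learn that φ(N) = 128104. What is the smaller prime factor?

φ(n) = (p−1)(q−1) = n − (p+q) + 1, so p + q = 128851 − 128104 + 1 = 748.
p and q are the roots of t² − 748t + 128851 = 0.
Discriminant: 748² − 4·128851 = 559504 − 515404 = 44100; √44100 = 210.
q = (748 − 210)/2 = 269, p = (748 + 210)/2 = 479.
Check: 269 · 479 = 128851.

269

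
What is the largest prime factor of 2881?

2881 = 43 · 67
67 is prime.
So 2881 = 43 · 67; the largest prime factor is 67.

67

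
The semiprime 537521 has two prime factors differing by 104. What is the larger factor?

787

Since p = q + 104, we have 537521 = q(q + 104), so q² + 104q − 537521 = 0.
Discriminant: 104² + 4·537521 = 10816 + 2150084 = 2160900; √2160900 = 1470.
q = (−104 + 1470)/2 = 683, and p = q + 104 = 787.
Check: 683 · 787 = 537521.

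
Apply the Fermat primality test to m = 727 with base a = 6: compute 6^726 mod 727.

6^1 ≡ 6 (mod 727)
6^2 ≡ 6^2 = 36 ≡ 36 (mod 727)
6^4 ≡ 36^2 = 1296 ≡ 569 (mod 727)
6^8 ≡ 569^2 = 323761 ≡ 246 (mod 727)
6^16 ≡ 246^2 = 60516 ≡ 175 (mod 727)
6^32 ≡ 175^2 = 30625 ≡ 91 (mod 727)
6^64 ≡ 91^2 = 8281 ≡ 284 (mod 727)
6^128 ≡ 284^2 = 80656 ≡ 686 (mod 727)
6^256 ≡ 686^2 = 470596 ≡ 227 (mod 727)
6^512 ≡ 227^2 = 51529 ≡ 639 (mod 727)
726 = 512 + 128 + 64 + 16 + 4 + 2 in binary powers of 2.
So 6^726 ≡ 639 · 686 · 284 · 175 · 569 · 36 ≡ 1 (mod 727).
Since the result is 1, base 6 gives no evidence that 727 is composite.

1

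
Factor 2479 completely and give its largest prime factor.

67

2479 = 37 · 67
67 is prime.
So 2479 = 37 · 67; the largest prime factor is 67.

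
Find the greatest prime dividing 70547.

70547 = 19 · 3713
3713 = 47 · 79
79 is prime.
So 70547 = 19 · 47 · 79; the largest prime factor is 79.

79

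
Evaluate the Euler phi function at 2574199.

Factor: 2574199 = 73 · 179 · 197.
φ(2574199) = (73−1) · (179−1) · (197−1) = 72 · 178 · 196 = 2511936.

2511936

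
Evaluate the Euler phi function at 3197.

3036

Factor: 3197 = 23 · 139.
φ(3197) = (23−1) · (139−1) = 22 · 138 = 3036.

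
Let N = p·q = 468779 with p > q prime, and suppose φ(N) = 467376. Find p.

857

φ(n) = (p−1)(q−1) = n − (p+q) + 1, so p + q = 468779 − 467376 + 1 = 1404.
p and q are the roots of t² − 1404t + 468779 = 0.
Discriminant: 1404² − 4·468779 = 1971216 − 1875116 = 96100; √96100 = 310.
q = (1404 − 310)/2 = 547, p = (1404 + 310)/2 = 857.
Check: 547 · 857 = 468779.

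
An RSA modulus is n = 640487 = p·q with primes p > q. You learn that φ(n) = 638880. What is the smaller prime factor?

727

φ(n) = (p−1)(q−1) = n − (p+q) + 1, so p + q = 640487 − 638880 + 1 = 1608.
p and q are the roots of t² − 1608t + 640487 = 0.
Discriminant: 1608² − 4·640487 = 2585664 − 2561948 = 23716; √23716 = 154.
q = (1608 − 154)/2 = 727, p = (1608 + 154)/2 = 881.
Check: 727 · 881 = 640487.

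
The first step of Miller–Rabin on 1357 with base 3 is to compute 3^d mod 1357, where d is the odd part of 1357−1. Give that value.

41

1357 − 1 = 1356 = 2^2 · 339, so d = 339.
3^1 ≡ 3 (mod 1357)
3^2 ≡ 3^2 = 9 ≡ 9 (mod 1357)
3^4 ≡ 9^2 = 81 ≡ 81 (mod 1357)
3^8 ≡ 81^2 = 6561 ≡ 1133 (mod 1357)
3^16 ≡ 1133^2 = 1283689 ≡ 1324 (mod 1357)
3^32 ≡ 1324^2 = 1752976 ≡ 1089 (mod 1357)
3^64 ≡ 1089^2 = 1185921 ≡ 1260 (mod 1357)
3^128 ≡ 1260^2 = 1587600 ≡ 1267 (mod 1357)
3^256 ≡ 1267^2 = 1605289 ≡ 1315 (mod 1357)
339 = 256 + 64 + 16 + 2 + 1 in binary powers of 2.
So 3^339 ≡ 1315 · 1260 · 1324 · 9 · 3 ≡ 41 (mod 1357).
Squaring chain: 41 → 324; never reaches −1, so base 3 is a Miller–Rabin witness that 1357 is composite.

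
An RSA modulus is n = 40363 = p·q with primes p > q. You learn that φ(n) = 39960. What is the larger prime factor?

φ(n) = (p−1)(q−1) = n − (p+q) + 1, so p + q = 40363 − 39960 + 1 = 404.
p and q are the roots of t² − 404t + 40363 = 0.
Discriminant: 404² − 4·40363 = 163216 − 161452 = 1764; √1764 = 42.
q = (404 − 42)/2 = 181, p = (404 + 42)/2 = 223.
Check: 181 · 223 = 40363.

223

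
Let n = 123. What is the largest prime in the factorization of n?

123 = 3 · 41
41 is prime.
So 123 = 3 · 41; the largest prime factor is 41.

41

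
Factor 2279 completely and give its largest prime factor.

53

2279 = 43 · 53
53 is prime.
So 2279 = 43 · 53; the largest prime factor is 53.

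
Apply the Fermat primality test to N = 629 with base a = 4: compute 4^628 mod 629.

4^1 ≡ 4 (mod 629)
4^2 ≡ 4^2 = 16 ≡ 16 (mod 629)
4^4 ≡ 16^2 = 256 ≡ 256 (mod 629)
4^8 ≡ 256^2 = 65536 ≡ 120 (mod 629)
4^16 ≡ 120^2 = 14400 ≡ 562 (mod 629)
4^32 ≡ 562^2 = 315844 ≡ 86 (mod 629)
4^64 ≡ 86^2 = 7396 ≡ 477 (mod 629)
4^128 ≡ 477^2 = 227529 ≡ 460 (mod 629)
4^256 ≡ 460^2 = 211600 ≡ 256 (mod 629)
4^512 ≡ 256^2 = 65536 ≡ 120 (mod 629)
628 = 512 + 64 + 32 + 16 + 4 in binary powers of 2.
So 4^628 ≡ 120 · 477 · 86 · 562 · 256 ≡ 562 (mod 629).
Since 562 ≠ 1, base 4 is a Fermat witness: 629 is composite.

562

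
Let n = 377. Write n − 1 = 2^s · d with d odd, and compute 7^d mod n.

132

377 − 1 = 376 = 2^3 · 47, so d = 47.
7^1 ≡ 7 (mod 377)
7^2 ≡ 7^2 = 49 ≡ 49 (mod 377)
7^4 ≡ 49^2 = 2401 ≡ 139 (mod 377)
7^8 ≡ 139^2 = 19321 ≡ 94 (mod 377)
7^16 ≡ 94^2 = 8836 ≡ 165 (mod 377)
7^32 ≡ 165^2 = 27225 ≡ 81 (mod 377)
47 = 32 + 8 + 4 + 2 + 1 in binary powers of 2.
So 7^47 ≡ 81 · 94 · 139 · 49 · 7 ≡ 132 (mod 377).
Squaring chain: 132 → 82 → 315; never reaches −1, so base 7 is a Miller–Rabin witness that 377 is composite.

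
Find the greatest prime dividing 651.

31

651 = 3 · 217
217 = 7 · 31
31 is prime.
So 651 = 3 · 7 · 31; the largest prime factor is 31.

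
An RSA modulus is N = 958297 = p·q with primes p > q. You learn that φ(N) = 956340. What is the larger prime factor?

φ(n) = (p−1)(q−1) = n − (p+q) + 1, so p + q = 958297 − 956340 + 1 = 1958.
p and q are the roots of t² − 1958t + 958297 = 0.
Discriminant: 1958² − 4·958297 = 3833764 − 3833188 = 576; √576 = 24.
q = (1958 − 24)/2 = 967, p = (1958 + 24)/2 = 991.
Check: 967 · 991 = 958297.

991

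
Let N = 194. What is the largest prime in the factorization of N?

194 = 2 · 97
97 is prime.
So 194 = 2 · 97; the largest prime factor is 97.

97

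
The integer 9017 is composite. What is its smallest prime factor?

71

9017 is odd.
Digit sum 17, not divisible by 3.
Ends in 7: not divisible by 5.
7: 9017 = 7·1288 + 1
11: 9017 = 11·819 + 8
13: 9017 = 13·693 + 8
17: 9017 = 17·530 + 7
19: 9017 = 19·474 + 11
23: 9017 = 23·392 + 1
29: 9017 = 29·310 + 27
31: 9017 = 31·290 + 27
37: 9017 = 37·243 + 26
41: 9017 = 41·219 + 38
43: 9017 = 43·209 + 30
47: 9017 = 47·191 + 40
53: 9017 = 53·170 + 7
59: 9017 = 59·152 + 49
61: 9017 = 61·147 + 50
67: 9017 = 67·134 + 39
71: 9017 = 71·127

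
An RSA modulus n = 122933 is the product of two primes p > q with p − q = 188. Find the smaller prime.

Since p = q + 188, we have 122933 = q(q + 188), so q² + 188q − 122933 = 0.
Discriminant: 188² + 4·122933 = 35344 + 491732 = 527076; √527076 = 726.
q = (−188 + 726)/2 = 269, and p = q + 188 = 457.
Check: 269 · 457 = 122933.

269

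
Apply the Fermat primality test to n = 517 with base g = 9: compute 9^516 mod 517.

383

9^1 ≡ 9 (mod 517)
9^2 ≡ 9^2 = 81 ≡ 81 (mod 517)
9^4 ≡ 81^2 = 6561 ≡ 357 (mod 517)
9^8 ≡ 357^2 = 127449 ≡ 267 (mod 517)
9^16 ≡ 267^2 = 71289 ≡ 460 (mod 517)
9^32 ≡ 460^2 = 211600 ≡ 147 (mod 517)
9^64 ≡ 147^2 = 21609 ≡ 412 (mod 517)
9^128 ≡ 412^2 = 169744 ≡ 168 (mod 517)
9^256 ≡ 168^2 = 28224 ≡ 306 (mod 517)
9^512 ≡ 306^2 = 93636 ≡ 59 (mod 517)
516 = 512 + 4 in binary powers of 2.
So 9^516 ≡ 59 · 357 ≡ 383 (mod 517).
Since 383 ≠ 1, base 9 is a Fermat witness: 517 is composite.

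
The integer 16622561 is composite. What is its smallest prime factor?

61

16622561 is odd.
Digit sum 29, not divisible by 3.
Ends in 1: not divisible by 5.
7: 16622561 = 7·2374651 + 4
11: 16622561 = 11·1511141 + 10
13: 16622561 = 13·1278658 + 7
17: 16622561 = 17·977797 + 12
19: 16622561 = 19·874871 + 12
23: 16622561 = 23·722720 + 1
29: 16622561 = 29·573191 + 22
31: 16622561 = 31·536211 + 20
37: 16622561 = 37·449258 + 15
41: 16622561 = 41·405428 + 13
43: 16622561 = 43·386571 + 8
47: 16622561 = 47·353671 + 24
53: 16622561 = 53·313633 + 12
59: 16622561 = 59·281738 + 19
61: 16622561 = 61·272501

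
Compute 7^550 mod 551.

197

7^1 ≡ 7 (mod 551)
7^2 ≡ 7^2 = 49 ≡ 49 (mod 551)
7^4 ≡ 49^2 = 2401 ≡ 197 (mod 551)
7^8 ≡ 197^2 = 38809 ≡ 239 (mod 551)
7^16 ≡ 239^2 = 57121 ≡ 368 (mod 551)
7^32 ≡ 368^2 = 135424 ≡ 429 (mod 551)
7^64 ≡ 429^2 = 184041 ≡ 7 (mod 551)
7^128 ≡ 7^2 = 49 ≡ 49 (mod 551)
7^256 ≡ 49^2 = 2401 ≡ 197 (mod 551)
7^512 ≡ 197^2 = 38809 ≡ 239 (mod 551)
550 = 512 + 32 + 4 + 2 in binary powers of 2.
So 7^550 ≡ 239 · 429 · 197 · 49 ≡ 197 (mod 551).
Since 197 ≠ 1, base 7 is a Fermat witness: 551 is composite.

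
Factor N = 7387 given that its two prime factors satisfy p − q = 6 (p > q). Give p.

89

Since p = q + 6, we have 7387 = q(q + 6), so q² + 6q − 7387 = 0.
Discriminant: 6² + 4·7387 = 36 + 29548 = 29584; √29584 = 172.
q = (−6 + 172)/2 = 83, and p = q + 6 = 89.
Check: 83 · 89 = 7387.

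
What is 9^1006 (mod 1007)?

9^1 ≡ 9 (mod 1007)
9^2 ≡ 9^2 = 81 ≡ 81 (mod 1007)
9^4 ≡ 81^2 = 6561 ≡ 519 (mod 1007)
9^8 ≡ 519^2 = 269361 ≡ 492 (mod 1007)
9^16 ≡ 492^2 = 242064 ≡ 384 (mod 1007)
9^32 ≡ 384^2 = 147456 ≡ 434 (mod 1007)
9^64 ≡ 434^2 = 188356 ≡ 47 (mod 1007)
9^128 ≡ 47^2 = 2209 ≡ 195 (mod 1007)
9^256 ≡ 195^2 = 38025 ≡ 766 (mod 1007)
9^512 ≡ 766^2 = 586756 ≡ 682 (mod 1007)
1006 = 512 + 256 + 128 + 64 + 32 + 8 + 4 + 2 in binary powers of 2.
So 9^1006 ≡ 682 · 766 · 195 · 47 · 434 · 492 · 519 · 81 ≡ 99 (mod 1007).
Since 99 ≠ 1, base 9 is a Fermat witness: 1007 is composite.

99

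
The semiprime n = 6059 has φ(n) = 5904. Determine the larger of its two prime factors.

83

φ(n) = (p−1)(q−1) = n − (p+q) + 1, so p + q = 6059 − 5904 + 1 = 156.
p and q are the roots of t² − 156t + 6059 = 0.
Discriminant: 156² − 4·6059 = 24336 − 24236 = 100; √100 = 10.
q = (156 − 10)/2 = 73, p = (156 + 10)/2 = 83.
Check: 73 · 83 = 6059.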